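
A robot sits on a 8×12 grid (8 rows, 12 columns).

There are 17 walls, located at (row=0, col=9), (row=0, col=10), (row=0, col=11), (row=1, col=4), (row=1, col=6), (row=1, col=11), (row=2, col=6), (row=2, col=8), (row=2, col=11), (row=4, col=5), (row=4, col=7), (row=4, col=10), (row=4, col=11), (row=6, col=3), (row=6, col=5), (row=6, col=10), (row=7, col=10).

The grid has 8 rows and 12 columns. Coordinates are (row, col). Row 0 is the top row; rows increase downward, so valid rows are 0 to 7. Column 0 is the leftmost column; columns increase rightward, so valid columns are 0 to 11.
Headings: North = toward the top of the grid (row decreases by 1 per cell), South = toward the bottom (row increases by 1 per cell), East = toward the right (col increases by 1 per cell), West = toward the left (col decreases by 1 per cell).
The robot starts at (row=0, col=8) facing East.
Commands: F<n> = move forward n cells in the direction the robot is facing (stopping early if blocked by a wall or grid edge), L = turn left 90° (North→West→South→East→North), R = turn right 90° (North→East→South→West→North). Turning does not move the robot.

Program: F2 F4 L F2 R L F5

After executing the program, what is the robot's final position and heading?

Start: (row=0, col=8), facing East
  F2: move forward 0/2 (blocked), now at (row=0, col=8)
  F4: move forward 0/4 (blocked), now at (row=0, col=8)
  L: turn left, now facing North
  F2: move forward 0/2 (blocked), now at (row=0, col=8)
  R: turn right, now facing East
  L: turn left, now facing North
  F5: move forward 0/5 (blocked), now at (row=0, col=8)
Final: (row=0, col=8), facing North

Answer: Final position: (row=0, col=8), facing North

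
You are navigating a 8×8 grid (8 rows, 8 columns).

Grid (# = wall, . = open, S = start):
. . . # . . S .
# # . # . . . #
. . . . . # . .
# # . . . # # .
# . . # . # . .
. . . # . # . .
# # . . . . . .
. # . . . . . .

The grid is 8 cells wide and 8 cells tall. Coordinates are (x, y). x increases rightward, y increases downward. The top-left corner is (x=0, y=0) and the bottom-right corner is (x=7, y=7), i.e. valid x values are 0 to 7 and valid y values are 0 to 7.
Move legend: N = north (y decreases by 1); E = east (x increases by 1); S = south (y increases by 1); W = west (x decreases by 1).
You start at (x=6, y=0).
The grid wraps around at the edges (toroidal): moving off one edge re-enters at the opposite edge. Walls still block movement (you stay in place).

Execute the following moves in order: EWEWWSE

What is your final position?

Answer: Final position: (x=6, y=1)

Derivation:
Start: (x=6, y=0)
  E (east): (x=6, y=0) -> (x=7, y=0)
  W (west): (x=7, y=0) -> (x=6, y=0)
  E (east): (x=6, y=0) -> (x=7, y=0)
  W (west): (x=7, y=0) -> (x=6, y=0)
  W (west): (x=6, y=0) -> (x=5, y=0)
  S (south): (x=5, y=0) -> (x=5, y=1)
  E (east): (x=5, y=1) -> (x=6, y=1)
Final: (x=6, y=1)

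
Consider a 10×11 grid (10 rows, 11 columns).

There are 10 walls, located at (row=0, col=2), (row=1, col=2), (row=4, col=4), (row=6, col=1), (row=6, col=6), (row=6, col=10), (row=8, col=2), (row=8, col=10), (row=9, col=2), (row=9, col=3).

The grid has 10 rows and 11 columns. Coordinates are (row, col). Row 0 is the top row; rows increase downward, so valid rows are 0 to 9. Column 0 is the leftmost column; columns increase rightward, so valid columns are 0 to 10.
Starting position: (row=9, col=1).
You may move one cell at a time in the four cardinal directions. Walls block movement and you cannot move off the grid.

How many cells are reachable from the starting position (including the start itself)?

BFS flood-fill from (row=9, col=1):
  Distance 0: (row=9, col=1)
  Distance 1: (row=8, col=1), (row=9, col=0)
  Distance 2: (row=7, col=1), (row=8, col=0)
  Distance 3: (row=7, col=0), (row=7, col=2)
  Distance 4: (row=6, col=0), (row=6, col=2), (row=7, col=3)
  Distance 5: (row=5, col=0), (row=5, col=2), (row=6, col=3), (row=7, col=4), (row=8, col=3)
  Distance 6: (row=4, col=0), (row=4, col=2), (row=5, col=1), (row=5, col=3), (row=6, col=4), (row=7, col=5), (row=8, col=4)
  Distance 7: (row=3, col=0), (row=3, col=2), (row=4, col=1), (row=4, col=3), (row=5, col=4), (row=6, col=5), (row=7, col=6), (row=8, col=5), (row=9, col=4)
  Distance 8: (row=2, col=0), (row=2, col=2), (row=3, col=1), (row=3, col=3), (row=5, col=5), (row=7, col=7), (row=8, col=6), (row=9, col=5)
  Distance 9: (row=1, col=0), (row=2, col=1), (row=2, col=3), (row=3, col=4), (row=4, col=5), (row=5, col=6), (row=6, col=7), (row=7, col=8), (row=8, col=7), (row=9, col=6)
  Distance 10: (row=0, col=0), (row=1, col=1), (row=1, col=3), (row=2, col=4), (row=3, col=5), (row=4, col=6), (row=5, col=7), (row=6, col=8), (row=7, col=9), (row=8, col=8), (row=9, col=7)
  Distance 11: (row=0, col=1), (row=0, col=3), (row=1, col=4), (row=2, col=5), (row=3, col=6), (row=4, col=7), (row=5, col=8), (row=6, col=9), (row=7, col=10), (row=8, col=9), (row=9, col=8)
  Distance 12: (row=0, col=4), (row=1, col=5), (row=2, col=6), (row=3, col=7), (row=4, col=8), (row=5, col=9), (row=9, col=9)
  Distance 13: (row=0, col=5), (row=1, col=6), (row=2, col=7), (row=3, col=8), (row=4, col=9), (row=5, col=10), (row=9, col=10)
  Distance 14: (row=0, col=6), (row=1, col=7), (row=2, col=8), (row=3, col=9), (row=4, col=10)
  Distance 15: (row=0, col=7), (row=1, col=8), (row=2, col=9), (row=3, col=10)
  Distance 16: (row=0, col=8), (row=1, col=9), (row=2, col=10)
  Distance 17: (row=0, col=9), (row=1, col=10)
  Distance 18: (row=0, col=10)
Total reachable: 100 (grid has 100 open cells total)

Answer: Reachable cells: 100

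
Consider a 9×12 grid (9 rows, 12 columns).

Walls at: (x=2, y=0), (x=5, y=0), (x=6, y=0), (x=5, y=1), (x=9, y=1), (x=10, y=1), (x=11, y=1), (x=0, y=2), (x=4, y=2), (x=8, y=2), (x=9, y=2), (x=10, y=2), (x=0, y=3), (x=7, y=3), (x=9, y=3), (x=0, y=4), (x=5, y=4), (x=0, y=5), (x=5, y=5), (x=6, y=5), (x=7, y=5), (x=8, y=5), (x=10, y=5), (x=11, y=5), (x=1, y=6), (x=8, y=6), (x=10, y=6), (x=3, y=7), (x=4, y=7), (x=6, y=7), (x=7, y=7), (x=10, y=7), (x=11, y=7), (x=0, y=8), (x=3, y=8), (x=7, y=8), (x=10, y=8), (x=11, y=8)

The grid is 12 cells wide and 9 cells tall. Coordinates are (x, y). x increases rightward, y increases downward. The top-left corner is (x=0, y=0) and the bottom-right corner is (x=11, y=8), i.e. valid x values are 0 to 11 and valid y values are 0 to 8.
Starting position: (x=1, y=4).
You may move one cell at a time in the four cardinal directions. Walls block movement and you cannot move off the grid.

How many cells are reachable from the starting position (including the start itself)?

Answer: Reachable cells: 69

Derivation:
BFS flood-fill from (x=1, y=4):
  Distance 0: (x=1, y=4)
  Distance 1: (x=1, y=3), (x=2, y=4), (x=1, y=5)
  Distance 2: (x=1, y=2), (x=2, y=3), (x=3, y=4), (x=2, y=5)
  Distance 3: (x=1, y=1), (x=2, y=2), (x=3, y=3), (x=4, y=4), (x=3, y=5), (x=2, y=6)
  Distance 4: (x=1, y=0), (x=0, y=1), (x=2, y=1), (x=3, y=2), (x=4, y=3), (x=4, y=5), (x=3, y=6), (x=2, y=7)
  Distance 5: (x=0, y=0), (x=3, y=1), (x=5, y=3), (x=4, y=6), (x=1, y=7), (x=2, y=8)
  Distance 6: (x=3, y=0), (x=4, y=1), (x=5, y=2), (x=6, y=3), (x=5, y=6), (x=0, y=7), (x=1, y=8)
  Distance 7: (x=4, y=0), (x=6, y=2), (x=6, y=4), (x=0, y=6), (x=6, y=6), (x=5, y=7)
  Distance 8: (x=6, y=1), (x=7, y=2), (x=7, y=4), (x=7, y=6), (x=5, y=8)
  Distance 9: (x=7, y=1), (x=8, y=4), (x=4, y=8), (x=6, y=8)
  Distance 10: (x=7, y=0), (x=8, y=1), (x=8, y=3), (x=9, y=4)
  Distance 11: (x=8, y=0), (x=10, y=4), (x=9, y=5)
  Distance 12: (x=9, y=0), (x=10, y=3), (x=11, y=4), (x=9, y=6)
  Distance 13: (x=10, y=0), (x=11, y=3), (x=9, y=7)
  Distance 14: (x=11, y=0), (x=11, y=2), (x=8, y=7), (x=9, y=8)
  Distance 15: (x=8, y=8)
Total reachable: 69 (grid has 70 open cells total)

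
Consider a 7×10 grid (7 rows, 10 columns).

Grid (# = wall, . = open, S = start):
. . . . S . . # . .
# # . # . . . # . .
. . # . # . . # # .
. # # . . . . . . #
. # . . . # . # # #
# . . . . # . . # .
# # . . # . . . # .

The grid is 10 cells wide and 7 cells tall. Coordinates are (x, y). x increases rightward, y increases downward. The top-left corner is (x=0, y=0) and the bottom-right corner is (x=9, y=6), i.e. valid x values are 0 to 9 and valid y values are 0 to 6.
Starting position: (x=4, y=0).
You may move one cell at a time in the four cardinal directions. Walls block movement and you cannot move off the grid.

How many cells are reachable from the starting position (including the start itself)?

Answer: Reachable cells: 35

Derivation:
BFS flood-fill from (x=4, y=0):
  Distance 0: (x=4, y=0)
  Distance 1: (x=3, y=0), (x=5, y=0), (x=4, y=1)
  Distance 2: (x=2, y=0), (x=6, y=0), (x=5, y=1)
  Distance 3: (x=1, y=0), (x=2, y=1), (x=6, y=1), (x=5, y=2)
  Distance 4: (x=0, y=0), (x=6, y=2), (x=5, y=3)
  Distance 5: (x=4, y=3), (x=6, y=3)
  Distance 6: (x=3, y=3), (x=7, y=3), (x=4, y=4), (x=6, y=4)
  Distance 7: (x=3, y=2), (x=8, y=3), (x=3, y=4), (x=4, y=5), (x=6, y=5)
  Distance 8: (x=2, y=4), (x=3, y=5), (x=7, y=5), (x=6, y=6)
  Distance 9: (x=2, y=5), (x=3, y=6), (x=5, y=6), (x=7, y=6)
  Distance 10: (x=1, y=5), (x=2, y=6)
Total reachable: 35 (grid has 46 open cells total)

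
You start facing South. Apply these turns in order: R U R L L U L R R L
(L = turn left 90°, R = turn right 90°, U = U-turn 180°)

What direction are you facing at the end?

Answer: Final heading: South

Derivation:
Start: South
  R (right (90° clockwise)) -> West
  U (U-turn (180°)) -> East
  R (right (90° clockwise)) -> South
  L (left (90° counter-clockwise)) -> East
  L (left (90° counter-clockwise)) -> North
  U (U-turn (180°)) -> South
  L (left (90° counter-clockwise)) -> East
  R (right (90° clockwise)) -> South
  R (right (90° clockwise)) -> West
  L (left (90° counter-clockwise)) -> South
Final: South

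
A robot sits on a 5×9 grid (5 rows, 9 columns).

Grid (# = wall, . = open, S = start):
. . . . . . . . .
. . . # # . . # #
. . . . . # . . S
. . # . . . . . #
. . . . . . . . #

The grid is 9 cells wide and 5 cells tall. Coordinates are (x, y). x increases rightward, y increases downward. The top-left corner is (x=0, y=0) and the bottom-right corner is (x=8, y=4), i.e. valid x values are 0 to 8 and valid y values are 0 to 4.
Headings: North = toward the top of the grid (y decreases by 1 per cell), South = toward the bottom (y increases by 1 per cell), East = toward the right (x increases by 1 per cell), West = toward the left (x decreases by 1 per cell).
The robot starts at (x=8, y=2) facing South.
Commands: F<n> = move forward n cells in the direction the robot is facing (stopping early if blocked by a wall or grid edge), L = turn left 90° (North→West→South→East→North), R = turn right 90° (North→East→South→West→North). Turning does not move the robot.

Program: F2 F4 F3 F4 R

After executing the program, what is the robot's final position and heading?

Answer: Final position: (x=8, y=2), facing West

Derivation:
Start: (x=8, y=2), facing South
  F2: move forward 0/2 (blocked), now at (x=8, y=2)
  F4: move forward 0/4 (blocked), now at (x=8, y=2)
  F3: move forward 0/3 (blocked), now at (x=8, y=2)
  F4: move forward 0/4 (blocked), now at (x=8, y=2)
  R: turn right, now facing West
Final: (x=8, y=2), facing West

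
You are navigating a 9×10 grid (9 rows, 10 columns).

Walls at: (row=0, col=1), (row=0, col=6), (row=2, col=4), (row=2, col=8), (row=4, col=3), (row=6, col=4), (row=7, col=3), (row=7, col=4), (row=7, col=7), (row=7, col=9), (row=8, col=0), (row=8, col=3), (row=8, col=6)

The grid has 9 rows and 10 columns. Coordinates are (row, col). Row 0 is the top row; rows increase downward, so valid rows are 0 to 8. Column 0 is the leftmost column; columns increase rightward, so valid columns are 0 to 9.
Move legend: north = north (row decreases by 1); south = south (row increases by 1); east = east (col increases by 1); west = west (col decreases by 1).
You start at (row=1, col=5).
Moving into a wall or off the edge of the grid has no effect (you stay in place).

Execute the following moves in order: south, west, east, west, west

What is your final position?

Answer: Final position: (row=2, col=5)

Derivation:
Start: (row=1, col=5)
  south (south): (row=1, col=5) -> (row=2, col=5)
  west (west): blocked, stay at (row=2, col=5)
  east (east): (row=2, col=5) -> (row=2, col=6)
  west (west): (row=2, col=6) -> (row=2, col=5)
  west (west): blocked, stay at (row=2, col=5)
Final: (row=2, col=5)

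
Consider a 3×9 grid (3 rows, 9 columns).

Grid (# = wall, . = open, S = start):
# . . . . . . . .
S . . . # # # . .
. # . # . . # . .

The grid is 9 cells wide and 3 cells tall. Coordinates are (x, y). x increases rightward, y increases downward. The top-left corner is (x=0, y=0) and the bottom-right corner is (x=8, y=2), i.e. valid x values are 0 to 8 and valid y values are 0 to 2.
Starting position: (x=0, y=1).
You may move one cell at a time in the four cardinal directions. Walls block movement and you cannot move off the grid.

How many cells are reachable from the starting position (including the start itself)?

BFS flood-fill from (x=0, y=1):
  Distance 0: (x=0, y=1)
  Distance 1: (x=1, y=1), (x=0, y=2)
  Distance 2: (x=1, y=0), (x=2, y=1)
  Distance 3: (x=2, y=0), (x=3, y=1), (x=2, y=2)
  Distance 4: (x=3, y=0)
  Distance 5: (x=4, y=0)
  Distance 6: (x=5, y=0)
  Distance 7: (x=6, y=0)
  Distance 8: (x=7, y=0)
  Distance 9: (x=8, y=0), (x=7, y=1)
  Distance 10: (x=8, y=1), (x=7, y=2)
  Distance 11: (x=8, y=2)
Total reachable: 18 (grid has 20 open cells total)

Answer: Reachable cells: 18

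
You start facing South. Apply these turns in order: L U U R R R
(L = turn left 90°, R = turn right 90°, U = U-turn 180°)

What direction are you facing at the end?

Start: South
  L (left (90° counter-clockwise)) -> East
  U (U-turn (180°)) -> West
  U (U-turn (180°)) -> East
  R (right (90° clockwise)) -> South
  R (right (90° clockwise)) -> West
  R (right (90° clockwise)) -> North
Final: North

Answer: Final heading: North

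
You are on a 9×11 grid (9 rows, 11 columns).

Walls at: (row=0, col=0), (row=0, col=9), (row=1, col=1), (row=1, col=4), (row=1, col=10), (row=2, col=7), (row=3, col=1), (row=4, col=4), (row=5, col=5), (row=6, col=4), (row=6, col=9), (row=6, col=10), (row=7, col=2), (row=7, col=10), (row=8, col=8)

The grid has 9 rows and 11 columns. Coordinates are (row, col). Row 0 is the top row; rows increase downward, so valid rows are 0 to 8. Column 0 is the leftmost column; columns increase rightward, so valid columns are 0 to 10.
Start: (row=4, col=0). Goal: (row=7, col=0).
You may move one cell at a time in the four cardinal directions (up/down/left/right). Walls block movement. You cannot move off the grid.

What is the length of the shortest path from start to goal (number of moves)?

BFS from (row=4, col=0) until reaching (row=7, col=0):
  Distance 0: (row=4, col=0)
  Distance 1: (row=3, col=0), (row=4, col=1), (row=5, col=0)
  Distance 2: (row=2, col=0), (row=4, col=2), (row=5, col=1), (row=6, col=0)
  Distance 3: (row=1, col=0), (row=2, col=1), (row=3, col=2), (row=4, col=3), (row=5, col=2), (row=6, col=1), (row=7, col=0)  <- goal reached here
One shortest path (3 moves): (row=4, col=0) -> (row=5, col=0) -> (row=6, col=0) -> (row=7, col=0)

Answer: Shortest path length: 3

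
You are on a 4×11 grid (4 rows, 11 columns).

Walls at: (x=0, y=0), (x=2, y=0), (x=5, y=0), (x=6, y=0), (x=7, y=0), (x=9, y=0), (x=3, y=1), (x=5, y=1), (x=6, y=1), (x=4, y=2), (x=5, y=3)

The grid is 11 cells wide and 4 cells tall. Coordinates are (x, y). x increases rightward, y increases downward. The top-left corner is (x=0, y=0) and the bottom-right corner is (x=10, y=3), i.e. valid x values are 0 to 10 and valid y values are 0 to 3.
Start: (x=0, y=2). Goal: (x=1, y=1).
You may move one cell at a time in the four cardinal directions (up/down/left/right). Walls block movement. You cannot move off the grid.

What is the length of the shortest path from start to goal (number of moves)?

Answer: Shortest path length: 2

Derivation:
BFS from (x=0, y=2) until reaching (x=1, y=1):
  Distance 0: (x=0, y=2)
  Distance 1: (x=0, y=1), (x=1, y=2), (x=0, y=3)
  Distance 2: (x=1, y=1), (x=2, y=2), (x=1, y=3)  <- goal reached here
One shortest path (2 moves): (x=0, y=2) -> (x=1, y=2) -> (x=1, y=1)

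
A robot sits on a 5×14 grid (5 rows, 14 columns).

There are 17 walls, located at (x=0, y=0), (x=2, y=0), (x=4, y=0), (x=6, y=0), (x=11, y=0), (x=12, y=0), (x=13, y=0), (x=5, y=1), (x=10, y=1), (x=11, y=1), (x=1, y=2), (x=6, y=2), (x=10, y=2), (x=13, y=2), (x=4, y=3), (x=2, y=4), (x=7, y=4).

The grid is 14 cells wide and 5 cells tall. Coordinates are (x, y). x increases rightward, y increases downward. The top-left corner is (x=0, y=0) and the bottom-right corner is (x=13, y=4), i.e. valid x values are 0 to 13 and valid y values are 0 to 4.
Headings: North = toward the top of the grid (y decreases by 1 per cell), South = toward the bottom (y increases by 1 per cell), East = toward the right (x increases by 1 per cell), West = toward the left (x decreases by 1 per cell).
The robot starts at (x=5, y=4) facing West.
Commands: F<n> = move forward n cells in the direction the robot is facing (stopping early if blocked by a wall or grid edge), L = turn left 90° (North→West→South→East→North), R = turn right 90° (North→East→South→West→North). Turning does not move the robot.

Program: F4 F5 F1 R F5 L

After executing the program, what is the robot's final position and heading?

Start: (x=5, y=4), facing West
  F4: move forward 2/4 (blocked), now at (x=3, y=4)
  F5: move forward 0/5 (blocked), now at (x=3, y=4)
  F1: move forward 0/1 (blocked), now at (x=3, y=4)
  R: turn right, now facing North
  F5: move forward 4/5 (blocked), now at (x=3, y=0)
  L: turn left, now facing West
Final: (x=3, y=0), facing West

Answer: Final position: (x=3, y=0), facing West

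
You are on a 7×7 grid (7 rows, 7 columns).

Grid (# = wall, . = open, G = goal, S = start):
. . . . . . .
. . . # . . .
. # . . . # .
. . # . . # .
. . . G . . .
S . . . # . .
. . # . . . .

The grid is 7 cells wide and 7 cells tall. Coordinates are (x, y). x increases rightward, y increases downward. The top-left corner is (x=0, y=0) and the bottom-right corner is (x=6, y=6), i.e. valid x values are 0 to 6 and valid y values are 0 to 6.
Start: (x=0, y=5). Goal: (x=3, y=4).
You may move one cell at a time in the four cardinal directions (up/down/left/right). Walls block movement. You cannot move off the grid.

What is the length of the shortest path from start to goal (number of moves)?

Answer: Shortest path length: 4

Derivation:
BFS from (x=0, y=5) until reaching (x=3, y=4):
  Distance 0: (x=0, y=5)
  Distance 1: (x=0, y=4), (x=1, y=5), (x=0, y=6)
  Distance 2: (x=0, y=3), (x=1, y=4), (x=2, y=5), (x=1, y=6)
  Distance 3: (x=0, y=2), (x=1, y=3), (x=2, y=4), (x=3, y=5)
  Distance 4: (x=0, y=1), (x=3, y=4), (x=3, y=6)  <- goal reached here
One shortest path (4 moves): (x=0, y=5) -> (x=1, y=5) -> (x=2, y=5) -> (x=3, y=5) -> (x=3, y=4)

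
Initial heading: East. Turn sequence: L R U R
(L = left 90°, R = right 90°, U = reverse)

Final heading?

Start: East
  L (left (90° counter-clockwise)) -> North
  R (right (90° clockwise)) -> East
  U (U-turn (180°)) -> West
  R (right (90° clockwise)) -> North
Final: North

Answer: Final heading: North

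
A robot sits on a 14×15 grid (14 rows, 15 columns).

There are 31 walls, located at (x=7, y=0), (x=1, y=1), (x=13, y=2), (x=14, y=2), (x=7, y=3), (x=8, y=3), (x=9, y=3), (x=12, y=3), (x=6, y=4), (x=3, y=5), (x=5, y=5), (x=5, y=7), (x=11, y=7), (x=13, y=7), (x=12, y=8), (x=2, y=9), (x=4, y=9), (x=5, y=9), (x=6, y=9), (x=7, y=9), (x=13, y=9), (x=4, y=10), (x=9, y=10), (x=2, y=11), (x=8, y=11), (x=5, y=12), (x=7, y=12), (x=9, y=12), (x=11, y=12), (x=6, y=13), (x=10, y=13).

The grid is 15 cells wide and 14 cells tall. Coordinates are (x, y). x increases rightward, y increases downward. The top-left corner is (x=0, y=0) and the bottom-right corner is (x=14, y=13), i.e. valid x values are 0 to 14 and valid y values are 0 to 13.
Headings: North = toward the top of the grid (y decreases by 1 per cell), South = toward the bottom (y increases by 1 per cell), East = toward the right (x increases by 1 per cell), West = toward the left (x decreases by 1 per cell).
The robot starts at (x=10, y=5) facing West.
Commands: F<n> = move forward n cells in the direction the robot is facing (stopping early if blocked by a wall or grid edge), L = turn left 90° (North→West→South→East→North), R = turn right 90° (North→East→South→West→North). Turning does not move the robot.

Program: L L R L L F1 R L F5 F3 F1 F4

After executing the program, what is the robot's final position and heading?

Answer: Final position: (x=10, y=0), facing North

Derivation:
Start: (x=10, y=5), facing West
  L: turn left, now facing South
  L: turn left, now facing East
  R: turn right, now facing South
  L: turn left, now facing East
  L: turn left, now facing North
  F1: move forward 1, now at (x=10, y=4)
  R: turn right, now facing East
  L: turn left, now facing North
  F5: move forward 4/5 (blocked), now at (x=10, y=0)
  F3: move forward 0/3 (blocked), now at (x=10, y=0)
  F1: move forward 0/1 (blocked), now at (x=10, y=0)
  F4: move forward 0/4 (blocked), now at (x=10, y=0)
Final: (x=10, y=0), facing North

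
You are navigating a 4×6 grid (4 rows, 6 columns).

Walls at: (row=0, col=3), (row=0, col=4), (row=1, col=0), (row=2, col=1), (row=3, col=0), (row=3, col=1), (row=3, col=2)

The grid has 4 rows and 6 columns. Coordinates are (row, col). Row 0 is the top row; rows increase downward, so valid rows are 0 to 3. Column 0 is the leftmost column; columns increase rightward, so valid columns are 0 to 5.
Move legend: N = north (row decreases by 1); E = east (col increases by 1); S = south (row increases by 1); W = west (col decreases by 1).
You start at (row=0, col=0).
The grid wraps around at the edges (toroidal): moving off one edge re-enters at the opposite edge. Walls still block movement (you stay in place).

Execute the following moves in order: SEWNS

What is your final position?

Answer: Final position: (row=0, col=0)

Derivation:
Start: (row=0, col=0)
  S (south): blocked, stay at (row=0, col=0)
  E (east): (row=0, col=0) -> (row=0, col=1)
  W (west): (row=0, col=1) -> (row=0, col=0)
  N (north): blocked, stay at (row=0, col=0)
  S (south): blocked, stay at (row=0, col=0)
Final: (row=0, col=0)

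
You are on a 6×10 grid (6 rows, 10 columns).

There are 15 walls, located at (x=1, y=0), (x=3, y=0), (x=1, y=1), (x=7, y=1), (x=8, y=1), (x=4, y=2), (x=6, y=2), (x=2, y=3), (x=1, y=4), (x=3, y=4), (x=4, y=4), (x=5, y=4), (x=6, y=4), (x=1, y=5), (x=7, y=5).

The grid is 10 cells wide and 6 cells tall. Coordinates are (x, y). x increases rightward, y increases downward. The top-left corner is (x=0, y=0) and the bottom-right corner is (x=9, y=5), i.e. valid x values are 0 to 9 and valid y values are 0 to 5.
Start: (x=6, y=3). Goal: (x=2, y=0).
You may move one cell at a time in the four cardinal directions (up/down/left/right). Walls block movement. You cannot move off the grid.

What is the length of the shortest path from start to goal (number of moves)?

BFS from (x=6, y=3) until reaching (x=2, y=0):
  Distance 0: (x=6, y=3)
  Distance 1: (x=5, y=3), (x=7, y=3)
  Distance 2: (x=5, y=2), (x=7, y=2), (x=4, y=3), (x=8, y=3), (x=7, y=4)
  Distance 3: (x=5, y=1), (x=8, y=2), (x=3, y=3), (x=9, y=3), (x=8, y=4)
  Distance 4: (x=5, y=0), (x=4, y=1), (x=6, y=1), (x=3, y=2), (x=9, y=2), (x=9, y=4), (x=8, y=5)
  Distance 5: (x=4, y=0), (x=6, y=0), (x=3, y=1), (x=9, y=1), (x=2, y=2), (x=9, y=5)
  Distance 6: (x=7, y=0), (x=9, y=0), (x=2, y=1), (x=1, y=2)
  Distance 7: (x=2, y=0), (x=8, y=0), (x=0, y=2), (x=1, y=3)  <- goal reached here
One shortest path (7 moves): (x=6, y=3) -> (x=5, y=3) -> (x=4, y=3) -> (x=3, y=3) -> (x=3, y=2) -> (x=2, y=2) -> (x=2, y=1) -> (x=2, y=0)

Answer: Shortest path length: 7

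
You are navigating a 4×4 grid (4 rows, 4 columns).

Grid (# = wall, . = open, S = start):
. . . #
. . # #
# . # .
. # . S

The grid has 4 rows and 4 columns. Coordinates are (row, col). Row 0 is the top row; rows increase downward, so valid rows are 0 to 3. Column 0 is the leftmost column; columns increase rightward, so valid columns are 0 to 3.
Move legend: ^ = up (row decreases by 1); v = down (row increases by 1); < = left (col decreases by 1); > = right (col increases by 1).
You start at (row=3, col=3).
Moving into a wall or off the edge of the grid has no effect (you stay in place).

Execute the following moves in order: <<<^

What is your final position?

Start: (row=3, col=3)
  < (left): (row=3, col=3) -> (row=3, col=2)
  < (left): blocked, stay at (row=3, col=2)
  < (left): blocked, stay at (row=3, col=2)
  ^ (up): blocked, stay at (row=3, col=2)
Final: (row=3, col=2)

Answer: Final position: (row=3, col=2)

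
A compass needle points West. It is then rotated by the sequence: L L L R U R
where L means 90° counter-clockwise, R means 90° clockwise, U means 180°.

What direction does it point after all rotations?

Answer: Final heading: North

Derivation:
Start: West
  L (left (90° counter-clockwise)) -> South
  L (left (90° counter-clockwise)) -> East
  L (left (90° counter-clockwise)) -> North
  R (right (90° clockwise)) -> East
  U (U-turn (180°)) -> West
  R (right (90° clockwise)) -> North
Final: North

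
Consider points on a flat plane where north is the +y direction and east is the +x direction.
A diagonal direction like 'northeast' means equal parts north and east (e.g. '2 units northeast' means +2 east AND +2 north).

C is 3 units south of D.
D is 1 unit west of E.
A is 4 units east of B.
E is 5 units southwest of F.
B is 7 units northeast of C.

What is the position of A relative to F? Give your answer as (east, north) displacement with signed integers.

Answer: A is at (east=5, north=-1) relative to F.

Derivation:
Place F at the origin (east=0, north=0).
  E is 5 units southwest of F: delta (east=-5, north=-5); E at (east=-5, north=-5).
  D is 1 unit west of E: delta (east=-1, north=+0); D at (east=-6, north=-5).
  C is 3 units south of D: delta (east=+0, north=-3); C at (east=-6, north=-8).
  B is 7 units northeast of C: delta (east=+7, north=+7); B at (east=1, north=-1).
  A is 4 units east of B: delta (east=+4, north=+0); A at (east=5, north=-1).
Therefore A relative to F: (east=5, north=-1).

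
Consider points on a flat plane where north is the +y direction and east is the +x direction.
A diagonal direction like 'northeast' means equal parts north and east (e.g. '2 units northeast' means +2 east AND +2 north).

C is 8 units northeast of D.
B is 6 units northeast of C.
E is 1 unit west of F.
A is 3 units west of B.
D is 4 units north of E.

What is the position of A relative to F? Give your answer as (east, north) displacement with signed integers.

Answer: A is at (east=10, north=18) relative to F.

Derivation:
Place F at the origin (east=0, north=0).
  E is 1 unit west of F: delta (east=-1, north=+0); E at (east=-1, north=0).
  D is 4 units north of E: delta (east=+0, north=+4); D at (east=-1, north=4).
  C is 8 units northeast of D: delta (east=+8, north=+8); C at (east=7, north=12).
  B is 6 units northeast of C: delta (east=+6, north=+6); B at (east=13, north=18).
  A is 3 units west of B: delta (east=-3, north=+0); A at (east=10, north=18).
Therefore A relative to F: (east=10, north=18).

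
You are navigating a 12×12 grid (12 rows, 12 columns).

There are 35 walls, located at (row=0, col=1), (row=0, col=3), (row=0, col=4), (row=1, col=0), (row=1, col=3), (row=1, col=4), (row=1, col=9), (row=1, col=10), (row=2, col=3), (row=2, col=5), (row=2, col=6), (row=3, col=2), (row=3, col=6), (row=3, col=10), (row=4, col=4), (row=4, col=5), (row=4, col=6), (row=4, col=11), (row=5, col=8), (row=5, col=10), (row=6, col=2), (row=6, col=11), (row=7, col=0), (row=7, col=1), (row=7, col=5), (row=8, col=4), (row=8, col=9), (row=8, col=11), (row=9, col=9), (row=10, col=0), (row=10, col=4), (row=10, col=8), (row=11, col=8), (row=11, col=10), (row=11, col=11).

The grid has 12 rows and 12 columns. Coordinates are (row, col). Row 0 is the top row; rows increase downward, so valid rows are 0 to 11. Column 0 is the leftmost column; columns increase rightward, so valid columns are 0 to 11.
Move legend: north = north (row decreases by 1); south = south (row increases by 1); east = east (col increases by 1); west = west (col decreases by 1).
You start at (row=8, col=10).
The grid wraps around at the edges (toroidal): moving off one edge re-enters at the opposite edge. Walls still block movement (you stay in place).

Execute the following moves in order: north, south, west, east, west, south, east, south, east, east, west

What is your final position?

Answer: Final position: (row=10, col=10)

Derivation:
Start: (row=8, col=10)
  north (north): (row=8, col=10) -> (row=7, col=10)
  south (south): (row=7, col=10) -> (row=8, col=10)
  west (west): blocked, stay at (row=8, col=10)
  east (east): blocked, stay at (row=8, col=10)
  west (west): blocked, stay at (row=8, col=10)
  south (south): (row=8, col=10) -> (row=9, col=10)
  east (east): (row=9, col=10) -> (row=9, col=11)
  south (south): (row=9, col=11) -> (row=10, col=11)
  east (east): blocked, stay at (row=10, col=11)
  east (east): blocked, stay at (row=10, col=11)
  west (west): (row=10, col=11) -> (row=10, col=10)
Final: (row=10, col=10)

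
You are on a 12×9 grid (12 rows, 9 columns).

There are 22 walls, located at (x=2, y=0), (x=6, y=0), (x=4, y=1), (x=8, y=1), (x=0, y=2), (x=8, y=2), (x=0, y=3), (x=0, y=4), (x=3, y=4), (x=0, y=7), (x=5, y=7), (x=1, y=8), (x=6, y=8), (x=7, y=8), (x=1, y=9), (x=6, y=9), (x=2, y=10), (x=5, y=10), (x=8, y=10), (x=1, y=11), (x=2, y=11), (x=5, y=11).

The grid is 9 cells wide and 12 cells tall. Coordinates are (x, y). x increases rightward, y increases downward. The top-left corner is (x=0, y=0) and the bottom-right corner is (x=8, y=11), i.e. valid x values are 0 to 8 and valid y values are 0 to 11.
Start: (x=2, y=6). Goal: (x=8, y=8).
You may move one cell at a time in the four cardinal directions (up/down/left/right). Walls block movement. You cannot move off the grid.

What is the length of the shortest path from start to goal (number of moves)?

Answer: Shortest path length: 8

Derivation:
BFS from (x=2, y=6) until reaching (x=8, y=8):
  Distance 0: (x=2, y=6)
  Distance 1: (x=2, y=5), (x=1, y=6), (x=3, y=6), (x=2, y=7)
  Distance 2: (x=2, y=4), (x=1, y=5), (x=3, y=5), (x=0, y=6), (x=4, y=6), (x=1, y=7), (x=3, y=7), (x=2, y=8)
  Distance 3: (x=2, y=3), (x=1, y=4), (x=0, y=5), (x=4, y=5), (x=5, y=6), (x=4, y=7), (x=3, y=8), (x=2, y=9)
  Distance 4: (x=2, y=2), (x=1, y=3), (x=3, y=3), (x=4, y=4), (x=5, y=5), (x=6, y=6), (x=4, y=8), (x=3, y=9)
  Distance 5: (x=2, y=1), (x=1, y=2), (x=3, y=2), (x=4, y=3), (x=5, y=4), (x=6, y=5), (x=7, y=6), (x=6, y=7), (x=5, y=8), (x=4, y=9), (x=3, y=10)
  Distance 6: (x=1, y=1), (x=3, y=1), (x=4, y=2), (x=5, y=3), (x=6, y=4), (x=7, y=5), (x=8, y=6), (x=7, y=7), (x=5, y=9), (x=4, y=10), (x=3, y=11)
  Distance 7: (x=1, y=0), (x=3, y=0), (x=0, y=1), (x=5, y=2), (x=6, y=3), (x=7, y=4), (x=8, y=5), (x=8, y=7), (x=4, y=11)
  Distance 8: (x=0, y=0), (x=4, y=0), (x=5, y=1), (x=6, y=2), (x=7, y=3), (x=8, y=4), (x=8, y=8)  <- goal reached here
One shortest path (8 moves): (x=2, y=6) -> (x=3, y=6) -> (x=4, y=6) -> (x=5, y=6) -> (x=6, y=6) -> (x=7, y=6) -> (x=8, y=6) -> (x=8, y=7) -> (x=8, y=8)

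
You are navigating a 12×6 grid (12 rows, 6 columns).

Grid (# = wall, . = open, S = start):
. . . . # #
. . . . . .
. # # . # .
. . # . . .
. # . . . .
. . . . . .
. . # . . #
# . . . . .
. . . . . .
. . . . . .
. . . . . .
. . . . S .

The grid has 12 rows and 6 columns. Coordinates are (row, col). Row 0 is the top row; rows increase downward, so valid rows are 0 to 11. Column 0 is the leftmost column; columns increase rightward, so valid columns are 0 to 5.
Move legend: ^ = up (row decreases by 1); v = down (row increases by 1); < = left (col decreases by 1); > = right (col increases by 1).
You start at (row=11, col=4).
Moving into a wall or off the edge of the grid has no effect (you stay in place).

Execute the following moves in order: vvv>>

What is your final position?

Answer: Final position: (row=11, col=5)

Derivation:
Start: (row=11, col=4)
  [×3]v (down): blocked, stay at (row=11, col=4)
  > (right): (row=11, col=4) -> (row=11, col=5)
  > (right): blocked, stay at (row=11, col=5)
Final: (row=11, col=5)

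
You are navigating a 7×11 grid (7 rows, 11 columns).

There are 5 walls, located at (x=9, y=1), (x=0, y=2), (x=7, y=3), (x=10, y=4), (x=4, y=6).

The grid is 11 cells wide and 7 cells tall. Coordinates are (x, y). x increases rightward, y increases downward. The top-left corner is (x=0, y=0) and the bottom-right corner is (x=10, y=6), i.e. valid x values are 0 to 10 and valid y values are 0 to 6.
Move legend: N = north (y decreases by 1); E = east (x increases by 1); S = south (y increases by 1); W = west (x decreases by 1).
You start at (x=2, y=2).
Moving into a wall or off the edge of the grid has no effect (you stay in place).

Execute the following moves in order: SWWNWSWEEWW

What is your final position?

Start: (x=2, y=2)
  S (south): (x=2, y=2) -> (x=2, y=3)
  W (west): (x=2, y=3) -> (x=1, y=3)
  W (west): (x=1, y=3) -> (x=0, y=3)
  N (north): blocked, stay at (x=0, y=3)
  W (west): blocked, stay at (x=0, y=3)
  S (south): (x=0, y=3) -> (x=0, y=4)
  W (west): blocked, stay at (x=0, y=4)
  E (east): (x=0, y=4) -> (x=1, y=4)
  E (east): (x=1, y=4) -> (x=2, y=4)
  W (west): (x=2, y=4) -> (x=1, y=4)
  W (west): (x=1, y=4) -> (x=0, y=4)
Final: (x=0, y=4)

Answer: Final position: (x=0, y=4)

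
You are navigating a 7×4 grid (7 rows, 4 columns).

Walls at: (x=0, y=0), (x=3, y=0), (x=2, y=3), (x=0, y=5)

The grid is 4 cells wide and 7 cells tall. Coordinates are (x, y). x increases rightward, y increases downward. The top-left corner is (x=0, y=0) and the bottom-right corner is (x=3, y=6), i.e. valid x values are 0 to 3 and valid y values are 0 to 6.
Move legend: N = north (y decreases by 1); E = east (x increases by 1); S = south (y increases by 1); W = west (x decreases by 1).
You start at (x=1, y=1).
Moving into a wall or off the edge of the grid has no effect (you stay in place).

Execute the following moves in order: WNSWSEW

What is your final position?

Answer: Final position: (x=0, y=3)

Derivation:
Start: (x=1, y=1)
  W (west): (x=1, y=1) -> (x=0, y=1)
  N (north): blocked, stay at (x=0, y=1)
  S (south): (x=0, y=1) -> (x=0, y=2)
  W (west): blocked, stay at (x=0, y=2)
  S (south): (x=0, y=2) -> (x=0, y=3)
  E (east): (x=0, y=3) -> (x=1, y=3)
  W (west): (x=1, y=3) -> (x=0, y=3)
Final: (x=0, y=3)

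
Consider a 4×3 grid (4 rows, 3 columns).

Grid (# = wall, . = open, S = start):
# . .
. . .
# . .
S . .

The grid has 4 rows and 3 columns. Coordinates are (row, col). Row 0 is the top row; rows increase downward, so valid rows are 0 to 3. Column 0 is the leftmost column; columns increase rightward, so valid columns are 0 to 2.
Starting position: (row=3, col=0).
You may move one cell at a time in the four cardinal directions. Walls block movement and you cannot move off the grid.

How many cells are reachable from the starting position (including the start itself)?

BFS flood-fill from (row=3, col=0):
  Distance 0: (row=3, col=0)
  Distance 1: (row=3, col=1)
  Distance 2: (row=2, col=1), (row=3, col=2)
  Distance 3: (row=1, col=1), (row=2, col=2)
  Distance 4: (row=0, col=1), (row=1, col=0), (row=1, col=2)
  Distance 5: (row=0, col=2)
Total reachable: 10 (grid has 10 open cells total)

Answer: Reachable cells: 10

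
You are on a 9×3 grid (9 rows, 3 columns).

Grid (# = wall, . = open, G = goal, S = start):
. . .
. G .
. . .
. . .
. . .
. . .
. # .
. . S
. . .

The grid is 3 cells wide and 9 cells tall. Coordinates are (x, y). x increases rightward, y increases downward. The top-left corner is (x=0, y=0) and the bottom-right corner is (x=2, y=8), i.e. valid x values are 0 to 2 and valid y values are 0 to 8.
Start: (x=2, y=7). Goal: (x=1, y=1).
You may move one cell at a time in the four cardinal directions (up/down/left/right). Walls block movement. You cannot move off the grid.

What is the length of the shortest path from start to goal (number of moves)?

Answer: Shortest path length: 7

Derivation:
BFS from (x=2, y=7) until reaching (x=1, y=1):
  Distance 0: (x=2, y=7)
  Distance 1: (x=2, y=6), (x=1, y=7), (x=2, y=8)
  Distance 2: (x=2, y=5), (x=0, y=7), (x=1, y=8)
  Distance 3: (x=2, y=4), (x=1, y=5), (x=0, y=6), (x=0, y=8)
  Distance 4: (x=2, y=3), (x=1, y=4), (x=0, y=5)
  Distance 5: (x=2, y=2), (x=1, y=3), (x=0, y=4)
  Distance 6: (x=2, y=1), (x=1, y=2), (x=0, y=3)
  Distance 7: (x=2, y=0), (x=1, y=1), (x=0, y=2)  <- goal reached here
One shortest path (7 moves): (x=2, y=7) -> (x=2, y=6) -> (x=2, y=5) -> (x=1, y=5) -> (x=1, y=4) -> (x=1, y=3) -> (x=1, y=2) -> (x=1, y=1)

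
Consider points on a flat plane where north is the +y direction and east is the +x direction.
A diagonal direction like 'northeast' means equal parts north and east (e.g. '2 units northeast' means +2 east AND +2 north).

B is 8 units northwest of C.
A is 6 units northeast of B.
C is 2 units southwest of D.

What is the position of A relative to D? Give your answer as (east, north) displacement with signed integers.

Place D at the origin (east=0, north=0).
  C is 2 units southwest of D: delta (east=-2, north=-2); C at (east=-2, north=-2).
  B is 8 units northwest of C: delta (east=-8, north=+8); B at (east=-10, north=6).
  A is 6 units northeast of B: delta (east=+6, north=+6); A at (east=-4, north=12).
Therefore A relative to D: (east=-4, north=12).

Answer: A is at (east=-4, north=12) relative to D.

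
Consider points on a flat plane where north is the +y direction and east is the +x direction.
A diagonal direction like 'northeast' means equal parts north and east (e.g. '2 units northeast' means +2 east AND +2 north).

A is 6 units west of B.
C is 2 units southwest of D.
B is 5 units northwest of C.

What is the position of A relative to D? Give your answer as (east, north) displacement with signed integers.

Place D at the origin (east=0, north=0).
  C is 2 units southwest of D: delta (east=-2, north=-2); C at (east=-2, north=-2).
  B is 5 units northwest of C: delta (east=-5, north=+5); B at (east=-7, north=3).
  A is 6 units west of B: delta (east=-6, north=+0); A at (east=-13, north=3).
Therefore A relative to D: (east=-13, north=3).

Answer: A is at (east=-13, north=3) relative to D.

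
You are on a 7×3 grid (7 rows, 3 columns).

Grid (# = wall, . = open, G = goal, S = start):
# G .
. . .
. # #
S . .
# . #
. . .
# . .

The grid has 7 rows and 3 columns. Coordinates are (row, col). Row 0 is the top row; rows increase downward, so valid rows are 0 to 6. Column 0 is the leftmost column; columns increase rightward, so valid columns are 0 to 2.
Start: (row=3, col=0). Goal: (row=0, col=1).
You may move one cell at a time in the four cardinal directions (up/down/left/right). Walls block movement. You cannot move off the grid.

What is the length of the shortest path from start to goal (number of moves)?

BFS from (row=3, col=0) until reaching (row=0, col=1):
  Distance 0: (row=3, col=0)
  Distance 1: (row=2, col=0), (row=3, col=1)
  Distance 2: (row=1, col=0), (row=3, col=2), (row=4, col=1)
  Distance 3: (row=1, col=1), (row=5, col=1)
  Distance 4: (row=0, col=1), (row=1, col=2), (row=5, col=0), (row=5, col=2), (row=6, col=1)  <- goal reached here
One shortest path (4 moves): (row=3, col=0) -> (row=2, col=0) -> (row=1, col=0) -> (row=1, col=1) -> (row=0, col=1)

Answer: Shortest path length: 4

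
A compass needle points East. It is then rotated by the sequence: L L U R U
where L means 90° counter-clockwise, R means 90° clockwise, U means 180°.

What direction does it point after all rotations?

Start: East
  L (left (90° counter-clockwise)) -> North
  L (left (90° counter-clockwise)) -> West
  U (U-turn (180°)) -> East
  R (right (90° clockwise)) -> South
  U (U-turn (180°)) -> North
Final: North

Answer: Final heading: North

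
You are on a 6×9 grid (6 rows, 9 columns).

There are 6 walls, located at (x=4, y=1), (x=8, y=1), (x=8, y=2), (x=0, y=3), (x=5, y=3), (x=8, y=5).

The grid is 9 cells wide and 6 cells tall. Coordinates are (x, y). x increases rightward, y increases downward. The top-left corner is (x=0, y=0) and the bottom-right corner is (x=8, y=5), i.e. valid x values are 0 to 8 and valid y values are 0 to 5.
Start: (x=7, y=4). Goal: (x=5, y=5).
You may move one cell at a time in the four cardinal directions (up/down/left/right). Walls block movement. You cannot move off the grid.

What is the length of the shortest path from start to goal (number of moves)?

BFS from (x=7, y=4) until reaching (x=5, y=5):
  Distance 0: (x=7, y=4)
  Distance 1: (x=7, y=3), (x=6, y=4), (x=8, y=4), (x=7, y=5)
  Distance 2: (x=7, y=2), (x=6, y=3), (x=8, y=3), (x=5, y=4), (x=6, y=5)
  Distance 3: (x=7, y=1), (x=6, y=2), (x=4, y=4), (x=5, y=5)  <- goal reached here
One shortest path (3 moves): (x=7, y=4) -> (x=6, y=4) -> (x=5, y=4) -> (x=5, y=5)

Answer: Shortest path length: 3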